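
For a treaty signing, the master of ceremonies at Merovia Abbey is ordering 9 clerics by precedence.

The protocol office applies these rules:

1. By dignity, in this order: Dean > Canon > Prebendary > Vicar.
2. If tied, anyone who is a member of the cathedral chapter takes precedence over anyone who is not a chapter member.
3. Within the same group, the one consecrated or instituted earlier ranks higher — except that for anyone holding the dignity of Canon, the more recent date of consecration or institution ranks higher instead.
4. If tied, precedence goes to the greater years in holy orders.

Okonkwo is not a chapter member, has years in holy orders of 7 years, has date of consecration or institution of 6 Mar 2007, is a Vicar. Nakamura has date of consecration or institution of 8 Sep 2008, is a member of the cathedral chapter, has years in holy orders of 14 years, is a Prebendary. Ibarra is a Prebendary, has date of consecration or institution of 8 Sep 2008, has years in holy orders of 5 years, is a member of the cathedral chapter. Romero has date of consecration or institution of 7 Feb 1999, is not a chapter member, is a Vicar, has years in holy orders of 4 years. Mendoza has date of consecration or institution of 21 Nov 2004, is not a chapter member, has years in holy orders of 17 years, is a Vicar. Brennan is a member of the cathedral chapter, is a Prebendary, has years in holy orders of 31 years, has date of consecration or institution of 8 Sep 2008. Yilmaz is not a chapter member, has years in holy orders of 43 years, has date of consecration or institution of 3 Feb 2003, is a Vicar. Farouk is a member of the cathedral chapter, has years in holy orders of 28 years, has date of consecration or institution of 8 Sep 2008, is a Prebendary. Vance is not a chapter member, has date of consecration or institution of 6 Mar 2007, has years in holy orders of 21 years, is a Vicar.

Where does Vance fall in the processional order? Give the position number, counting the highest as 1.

By dignity: Brennan, Farouk, Nakamura and Ibarra (Prebendary); then Romero, Yilmaz, Mendoza, Vance and Okonkwo (Vicar).
Brennan, Farouk, Nakamura and Ibarra are each a member of the cathedral chapter, so the next rule applies.
Brennan, Farouk, Nakamura and Ibarra all have date of consecration or institution 8 Sep 2008, so the next rule applies.
Among Brennan, Farouk, Nakamura and Ibarra, by years in holy orders (higher first): Brennan (31 years) before Farouk (28 years) before Nakamura (14 years) before Ibarra (5 years).
Romero, Yilmaz, Mendoza, Vance and Okonkwo are each not a chapter member, so the next rule applies.
Among Romero, Yilmaz, Mendoza, Vance and Okonkwo, by date of consecration or institution (earlier first): Romero (7 Feb 1999) before Yilmaz (3 Feb 2003) before Mendoza (21 Nov 2004) before Vance and Okonkwo (6 Mar 2007).
Among Vance and Okonkwo, by years in holy orders (higher first): Vance (21 years) before Okonkwo (7 years).
Order: Brennan, Farouk, Nakamura, Ibarra, Romero, Yilmaz, Mendoza, Vance, Okonkwo. So position 8.

8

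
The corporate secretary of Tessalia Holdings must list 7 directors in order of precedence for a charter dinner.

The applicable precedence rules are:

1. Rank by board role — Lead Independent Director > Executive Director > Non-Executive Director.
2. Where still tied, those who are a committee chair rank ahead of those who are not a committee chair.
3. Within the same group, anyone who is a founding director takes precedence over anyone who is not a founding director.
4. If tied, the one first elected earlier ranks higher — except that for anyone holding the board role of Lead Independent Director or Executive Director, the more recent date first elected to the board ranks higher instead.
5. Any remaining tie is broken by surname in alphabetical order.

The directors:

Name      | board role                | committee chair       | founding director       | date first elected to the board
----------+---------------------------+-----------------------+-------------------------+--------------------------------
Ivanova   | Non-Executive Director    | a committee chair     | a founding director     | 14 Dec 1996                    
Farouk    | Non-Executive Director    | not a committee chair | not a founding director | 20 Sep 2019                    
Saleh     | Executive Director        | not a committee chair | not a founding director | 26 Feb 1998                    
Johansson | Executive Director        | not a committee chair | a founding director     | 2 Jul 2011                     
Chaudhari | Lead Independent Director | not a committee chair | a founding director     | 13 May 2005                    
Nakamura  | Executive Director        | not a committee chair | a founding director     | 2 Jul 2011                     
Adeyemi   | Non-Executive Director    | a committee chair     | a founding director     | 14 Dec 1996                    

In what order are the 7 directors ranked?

By board role: Chaudhari (Lead Independent Director); then Johansson, Nakamura and Saleh (Executive Director); then Adeyemi, Ivanova and Farouk (Non-Executive Director).
Johansson, Nakamura and Saleh are each not a committee chair, so the next rule applies.
Among Johansson, Nakamura and Saleh, a founding director before not a founding director: Johansson and Nakamura (a founding director) before Saleh (not a founding director).
Johansson and Nakamura both have date first elected to the board 2 Jul 2011, so the next rule applies.
Among Johansson and Nakamura, alphabetically by surname: Johansson before Nakamura.
Among Adeyemi, Ivanova and Farouk, a committee chair before not a committee chair: Adeyemi and Ivanova (a committee chair) before Farouk (not a committee chair).
Adeyemi and Ivanova are each a founding director, so the next rule applies.
Adeyemi and Ivanova both have date first elected to the board 14 Dec 1996, so the next rule applies.
Among Adeyemi and Ivanova, alphabetically by surname: Adeyemi before Ivanova.
Full order: Chaudhari, Johansson, Nakamura, Saleh, Adeyemi, Ivanova, Farouk.

Chaudhari, Johansson, Nakamura, Saleh, Adeyemi, Ivanova, Farouk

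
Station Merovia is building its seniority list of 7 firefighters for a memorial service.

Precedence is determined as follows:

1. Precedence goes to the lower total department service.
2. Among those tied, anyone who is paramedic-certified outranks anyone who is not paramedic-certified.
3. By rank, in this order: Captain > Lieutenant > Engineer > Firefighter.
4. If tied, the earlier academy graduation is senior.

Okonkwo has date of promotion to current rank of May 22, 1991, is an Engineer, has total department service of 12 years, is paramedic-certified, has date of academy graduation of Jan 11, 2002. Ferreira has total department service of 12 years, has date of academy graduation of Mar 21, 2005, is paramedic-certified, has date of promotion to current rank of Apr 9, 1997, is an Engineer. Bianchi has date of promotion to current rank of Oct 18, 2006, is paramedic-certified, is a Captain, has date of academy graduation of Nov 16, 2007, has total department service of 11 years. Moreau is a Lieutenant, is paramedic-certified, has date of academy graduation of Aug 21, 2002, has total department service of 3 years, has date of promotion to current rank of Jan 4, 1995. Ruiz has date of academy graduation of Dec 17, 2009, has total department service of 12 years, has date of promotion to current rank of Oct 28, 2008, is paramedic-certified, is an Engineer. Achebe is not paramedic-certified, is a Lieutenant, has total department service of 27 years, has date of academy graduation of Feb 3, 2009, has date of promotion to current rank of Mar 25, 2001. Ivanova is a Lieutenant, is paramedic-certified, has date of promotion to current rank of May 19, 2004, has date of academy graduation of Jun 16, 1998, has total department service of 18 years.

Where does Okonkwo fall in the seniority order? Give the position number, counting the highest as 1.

By total department service (lower first): Moreau (3 years); then Bianchi (11 years); then Okonkwo, Ferreira and Ruiz (each 12 years); then Ivanova (18 years); then Achebe (27 years).
Okonkwo, Ferreira and Ruiz are each paramedic-certified, so the next rule applies.
Okonkwo, Ferreira and Ruiz are each Engineer, so the next rule applies.
Among Okonkwo, Ferreira and Ruiz, by date of academy graduation (earlier first): Okonkwo (Jan 11, 2002) before Ferreira (Mar 21, 2005) before Ruiz (Dec 17, 2009).
Order: Moreau, Bianchi, Okonkwo, Ferreira, Ruiz, Ivanova, Achebe. So position 3.

3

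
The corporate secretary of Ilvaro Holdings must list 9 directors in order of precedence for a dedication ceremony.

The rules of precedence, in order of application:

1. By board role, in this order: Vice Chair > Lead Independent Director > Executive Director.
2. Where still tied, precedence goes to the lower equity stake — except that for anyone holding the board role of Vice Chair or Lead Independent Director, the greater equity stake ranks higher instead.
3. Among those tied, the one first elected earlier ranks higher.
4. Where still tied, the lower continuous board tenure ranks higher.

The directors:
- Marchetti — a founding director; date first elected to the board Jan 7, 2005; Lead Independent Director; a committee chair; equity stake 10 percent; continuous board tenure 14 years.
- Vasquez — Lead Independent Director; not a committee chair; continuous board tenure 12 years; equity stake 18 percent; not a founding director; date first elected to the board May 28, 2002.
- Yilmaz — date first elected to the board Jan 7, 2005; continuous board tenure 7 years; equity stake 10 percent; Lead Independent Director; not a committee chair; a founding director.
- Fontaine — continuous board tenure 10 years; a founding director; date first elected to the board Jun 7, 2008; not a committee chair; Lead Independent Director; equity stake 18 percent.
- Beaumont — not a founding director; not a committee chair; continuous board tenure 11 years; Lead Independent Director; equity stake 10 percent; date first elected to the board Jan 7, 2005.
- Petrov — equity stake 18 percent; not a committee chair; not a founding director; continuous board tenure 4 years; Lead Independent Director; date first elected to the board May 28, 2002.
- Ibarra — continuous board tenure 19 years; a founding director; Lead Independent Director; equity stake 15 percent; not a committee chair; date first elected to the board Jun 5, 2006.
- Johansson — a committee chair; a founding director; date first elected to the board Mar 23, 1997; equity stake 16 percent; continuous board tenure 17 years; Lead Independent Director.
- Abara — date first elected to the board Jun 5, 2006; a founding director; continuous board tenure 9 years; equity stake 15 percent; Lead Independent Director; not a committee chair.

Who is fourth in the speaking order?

Johansson

By board role: Petrov, Vasquez, Fontaine, Johansson, Abara, Ibarra, Yilmaz, Beaumont and Marchetti (Lead Independent Director).
Among Petrov, Vasquez, Fontaine, Johansson, Abara, Ibarra, Yilmaz, Beaumont and Marchetti, by equity stake (higher first) (reversed rule for this group): Petrov, Vasquez and Fontaine (18 percent) before Johansson (16 percent) before Abara and Ibarra (15 percent) before Yilmaz, Beaumont and Marchetti (10 percent).
Among Petrov, Vasquez and Fontaine, by date first elected to the board (earlier first): Petrov and Vasquez (May 28, 2002) before Fontaine (Jun 7, 2008).
Among Petrov and Vasquez, by continuous board tenure (lower first): Petrov (4 years) before Vasquez (12 years).
Abara and Ibarra both have date first elected to the board Jun 5, 2006, so the next rule applies.
Among Abara and Ibarra, by continuous board tenure (lower first): Abara (9 years) before Ibarra (19 years).
Yilmaz, Beaumont and Marchetti all have date first elected to the board Jan 7, 2005, so the next rule applies.
Among Yilmaz, Beaumont and Marchetti, by continuous board tenure (lower first): Yilmaz (7 years) before Beaumont (11 years) before Marchetti (14 years).
Order: Petrov, Vasquez, Fontaine, Johansson, Abara, Ibarra, Yilmaz, Beaumont, Marchetti.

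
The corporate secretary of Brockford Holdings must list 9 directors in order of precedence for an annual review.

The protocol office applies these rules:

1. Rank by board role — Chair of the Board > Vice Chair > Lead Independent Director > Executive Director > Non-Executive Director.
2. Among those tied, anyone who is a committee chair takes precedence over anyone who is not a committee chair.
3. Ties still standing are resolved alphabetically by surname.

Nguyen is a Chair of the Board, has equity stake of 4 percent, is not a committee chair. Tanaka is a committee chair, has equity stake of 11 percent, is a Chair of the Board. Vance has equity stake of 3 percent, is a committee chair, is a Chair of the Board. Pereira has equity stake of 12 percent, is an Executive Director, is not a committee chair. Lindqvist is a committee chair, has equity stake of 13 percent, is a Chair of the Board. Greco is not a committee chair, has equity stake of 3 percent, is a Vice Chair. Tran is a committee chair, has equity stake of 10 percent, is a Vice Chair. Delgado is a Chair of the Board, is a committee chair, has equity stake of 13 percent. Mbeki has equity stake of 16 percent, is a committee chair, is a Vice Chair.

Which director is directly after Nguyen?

Mbeki

By board role: Delgado, Lindqvist, Tanaka, Vance and Nguyen (Chair of the Board); then Mbeki, Tran and Greco (Vice Chair); then Pereira (Executive Director).
Among Delgado, Lindqvist, Tanaka, Vance and Nguyen, a committee chair before not a committee chair: Delgado, Lindqvist, Tanaka and Vance (a committee chair) before Nguyen (not a committee chair).
Among Delgado, Lindqvist, Tanaka and Vance, alphabetically by surname: Delgado before Lindqvist before Tanaka before Vance.
Among Mbeki, Tran and Greco, a committee chair before not a committee chair: Mbeki and Tran (a committee chair) before Greco (not a committee chair).
Among Mbeki and Tran, alphabetically by surname: Mbeki before Tran.
Order: Delgado, Lindqvist, Tanaka, Vance, Nguyen, Mbeki, Tran, Greco, Pereira.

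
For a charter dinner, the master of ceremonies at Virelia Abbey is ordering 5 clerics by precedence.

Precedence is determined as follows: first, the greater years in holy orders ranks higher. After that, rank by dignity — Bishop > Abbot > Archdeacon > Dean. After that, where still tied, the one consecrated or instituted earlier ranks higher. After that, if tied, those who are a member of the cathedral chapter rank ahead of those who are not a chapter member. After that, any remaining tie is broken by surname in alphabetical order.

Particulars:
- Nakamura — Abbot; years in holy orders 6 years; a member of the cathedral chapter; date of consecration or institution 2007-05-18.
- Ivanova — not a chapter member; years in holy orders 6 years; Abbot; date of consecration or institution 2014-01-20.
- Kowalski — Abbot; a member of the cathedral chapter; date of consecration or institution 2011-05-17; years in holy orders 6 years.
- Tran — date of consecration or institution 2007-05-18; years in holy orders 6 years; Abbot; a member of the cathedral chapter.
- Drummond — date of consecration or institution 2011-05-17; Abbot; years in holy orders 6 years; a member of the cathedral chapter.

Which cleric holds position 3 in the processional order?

By years in holy orders (higher first): Nakamura, Tran, Drummond, Kowalski and Ivanova (each 6 years).
Nakamura, Tran, Drummond, Kowalski and Ivanova are each Abbot, so the next rule applies.
Among Nakamura, Tran, Drummond, Kowalski and Ivanova, by date of consecration or institution (earlier first): Nakamura and Tran (2007-05-18) before Drummond and Kowalski (2011-05-17) before Ivanova (2014-01-20).
Nakamura and Tran are each a member of the cathedral chapter, so the next rule applies.
Among Nakamura and Tran, alphabetically by surname: Nakamura before Tran.
Drummond and Kowalski are each a member of the cathedral chapter, so the next rule applies.
Among Drummond and Kowalski, alphabetically by surname: Drummond before Kowalski.
Order: Nakamura, Tran, Drummond, Kowalski, Ivanova.

Drummond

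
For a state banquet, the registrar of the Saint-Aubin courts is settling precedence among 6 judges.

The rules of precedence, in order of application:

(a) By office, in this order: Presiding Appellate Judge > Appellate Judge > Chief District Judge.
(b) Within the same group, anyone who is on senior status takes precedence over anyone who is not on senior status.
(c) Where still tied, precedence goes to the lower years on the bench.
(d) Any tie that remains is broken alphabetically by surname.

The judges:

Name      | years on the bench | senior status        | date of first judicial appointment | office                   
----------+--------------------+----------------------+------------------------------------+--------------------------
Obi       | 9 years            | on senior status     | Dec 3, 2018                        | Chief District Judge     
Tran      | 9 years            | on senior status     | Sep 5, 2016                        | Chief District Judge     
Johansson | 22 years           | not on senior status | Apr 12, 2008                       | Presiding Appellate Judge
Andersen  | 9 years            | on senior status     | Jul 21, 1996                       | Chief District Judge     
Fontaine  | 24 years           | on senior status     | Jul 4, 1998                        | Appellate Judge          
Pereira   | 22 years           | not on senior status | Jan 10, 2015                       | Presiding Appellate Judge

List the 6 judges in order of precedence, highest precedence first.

Johansson, Pereira, Fontaine, Andersen, Obi, Tran

By office: Johansson and Pereira (Presiding Appellate Judge); then Fontaine (Appellate Judge); then Andersen, Obi and Tran (Chief District Judge).
Johansson and Pereira are each not on senior status, so the next rule applies.
Johansson and Pereira both have years on the bench 22 years, so the next rule applies.
Among Johansson and Pereira, alphabetically by surname: Johansson before Pereira.
Andersen, Obi and Tran are each on senior status, so the next rule applies.
Andersen, Obi and Tran all have years on the bench 9 years, so the next rule applies.
Among Andersen, Obi and Tran, alphabetically by surname: Andersen before Obi before Tran.
Full order: Johansson, Pereira, Fontaine, Andersen, Obi, Tran.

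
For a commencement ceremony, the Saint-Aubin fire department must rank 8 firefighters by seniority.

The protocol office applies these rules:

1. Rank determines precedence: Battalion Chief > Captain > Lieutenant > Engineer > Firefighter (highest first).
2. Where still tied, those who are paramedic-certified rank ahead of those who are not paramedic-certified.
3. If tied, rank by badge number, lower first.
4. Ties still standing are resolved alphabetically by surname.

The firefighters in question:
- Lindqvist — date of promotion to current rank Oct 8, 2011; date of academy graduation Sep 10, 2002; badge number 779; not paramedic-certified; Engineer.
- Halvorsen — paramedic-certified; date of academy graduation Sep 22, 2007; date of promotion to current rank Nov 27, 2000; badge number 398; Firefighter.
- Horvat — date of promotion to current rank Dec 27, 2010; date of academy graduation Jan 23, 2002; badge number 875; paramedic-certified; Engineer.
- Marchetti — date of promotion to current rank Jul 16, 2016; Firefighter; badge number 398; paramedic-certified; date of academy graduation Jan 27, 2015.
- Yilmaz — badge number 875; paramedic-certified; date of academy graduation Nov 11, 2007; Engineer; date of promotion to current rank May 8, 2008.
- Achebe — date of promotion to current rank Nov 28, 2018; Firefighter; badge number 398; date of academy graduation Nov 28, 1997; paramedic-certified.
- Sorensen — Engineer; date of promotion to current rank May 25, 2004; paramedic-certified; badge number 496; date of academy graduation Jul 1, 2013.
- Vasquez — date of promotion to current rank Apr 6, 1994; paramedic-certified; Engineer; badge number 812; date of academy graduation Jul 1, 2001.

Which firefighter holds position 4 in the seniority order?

By rank: Sorensen, Vasquez, Horvat, Yilmaz and Lindqvist (Engineer); then Achebe, Halvorsen and Marchetti (Firefighter).
Among Sorensen, Vasquez, Horvat, Yilmaz and Lindqvist, paramedic-certified before not paramedic-certified: Sorensen, Vasquez, Horvat and Yilmaz (paramedic-certified) before Lindqvist (not paramedic-certified).
Among Sorensen, Vasquez, Horvat and Yilmaz, by badge number (lower first): Sorensen (496) before Vasquez (812) before Horvat and Yilmaz (875).
Among Horvat and Yilmaz, alphabetically by surname: Horvat before Yilmaz.
Achebe, Halvorsen and Marchetti are each paramedic-certified, so the next rule applies.
Achebe, Halvorsen and Marchetti all have badge number 398, so the next rule applies.
Among Achebe, Halvorsen and Marchetti, alphabetically by surname: Achebe before Halvorsen before Marchetti.
Order: Sorensen, Vasquez, Horvat, Yilmaz, Lindqvist, Achebe, Halvorsen, Marchetti.

Yilmaz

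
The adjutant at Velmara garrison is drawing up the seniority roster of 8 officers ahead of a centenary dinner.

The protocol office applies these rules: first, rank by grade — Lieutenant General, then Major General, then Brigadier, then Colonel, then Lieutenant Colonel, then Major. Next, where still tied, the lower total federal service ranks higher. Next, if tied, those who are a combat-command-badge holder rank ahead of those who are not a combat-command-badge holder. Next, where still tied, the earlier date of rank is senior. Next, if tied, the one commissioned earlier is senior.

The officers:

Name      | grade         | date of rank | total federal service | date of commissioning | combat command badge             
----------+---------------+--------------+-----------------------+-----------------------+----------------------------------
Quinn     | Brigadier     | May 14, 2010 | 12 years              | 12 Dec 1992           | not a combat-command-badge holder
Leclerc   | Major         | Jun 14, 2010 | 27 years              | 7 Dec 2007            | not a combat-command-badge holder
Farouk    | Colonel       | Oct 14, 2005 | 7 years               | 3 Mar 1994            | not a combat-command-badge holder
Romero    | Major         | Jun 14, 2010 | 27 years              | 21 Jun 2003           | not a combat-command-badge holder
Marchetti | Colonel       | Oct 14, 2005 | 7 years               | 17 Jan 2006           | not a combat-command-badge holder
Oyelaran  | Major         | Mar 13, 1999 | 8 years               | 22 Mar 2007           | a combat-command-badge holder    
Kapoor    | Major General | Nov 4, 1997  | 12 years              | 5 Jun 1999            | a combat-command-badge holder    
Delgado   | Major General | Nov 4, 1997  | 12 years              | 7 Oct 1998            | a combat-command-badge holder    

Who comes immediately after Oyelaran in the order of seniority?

Romero

By grade: Delgado and Kapoor (Major General); then Quinn (Brigadier); then Farouk and Marchetti (Colonel); then Oyelaran, Romero and Leclerc (Major).
Delgado and Kapoor both have total federal service 12 years, so the next rule applies.
Delgado and Kapoor are each a combat-command-badge holder, so the next rule applies.
Delgado and Kapoor both have date of rank Nov 4, 1997, so the next rule applies.
Among Delgado and Kapoor, by date of commissioning (earlier first): Delgado (7 Oct 1998) before Kapoor (5 Jun 1999).
Farouk and Marchetti both have total federal service 7 years, so the next rule applies.
Farouk and Marchetti are each not a combat-command-badge holder, so the next rule applies.
Farouk and Marchetti both have date of rank Oct 14, 2005, so the next rule applies.
Among Farouk and Marchetti, by date of commissioning (earlier first): Farouk (3 Mar 1994) before Marchetti (17 Jan 2006).
Among Oyelaran, Romero and Leclerc, by total federal service (lower first): Oyelaran (8 years) before Romero and Leclerc (27 years).
Romero and Leclerc are each not a combat-command-badge holder, so the next rule applies.
Romero and Leclerc both have date of rank Jun 14, 2010, so the next rule applies.
Among Romero and Leclerc, by date of commissioning (earlier first): Romero (21 Jun 2003) before Leclerc (7 Dec 2007).
Order: Delgado, Kapoor, Quinn, Farouk, Marchetti, Oyelaran, Romero, Leclerc.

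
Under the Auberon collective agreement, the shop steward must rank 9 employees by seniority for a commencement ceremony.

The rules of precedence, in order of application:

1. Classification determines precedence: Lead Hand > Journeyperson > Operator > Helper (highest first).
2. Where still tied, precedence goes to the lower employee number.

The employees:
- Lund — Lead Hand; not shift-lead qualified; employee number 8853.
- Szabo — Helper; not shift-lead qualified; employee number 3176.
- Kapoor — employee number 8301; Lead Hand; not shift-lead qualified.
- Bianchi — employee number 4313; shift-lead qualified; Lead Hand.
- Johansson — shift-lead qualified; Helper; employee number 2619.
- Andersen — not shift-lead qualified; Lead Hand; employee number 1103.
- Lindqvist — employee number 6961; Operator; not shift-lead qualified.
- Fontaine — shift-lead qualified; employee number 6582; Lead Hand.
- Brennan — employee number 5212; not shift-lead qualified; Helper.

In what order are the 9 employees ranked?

By classification: Andersen, Bianchi, Fontaine, Kapoor and Lund (Lead Hand); then Lindqvist (Operator); then Johansson, Szabo and Brennan (Helper).
Among Andersen, Bianchi, Fontaine, Kapoor and Lund, by employee number (lower first): Andersen (1103) before Bianchi (4313) before Fontaine (6582) before Kapoor (8301) before Lund (8853).
Among Johansson, Szabo and Brennan, by employee number (lower first): Johansson (2619) before Szabo (3176) before Brennan (5212).
Full order: Andersen, Bianchi, Fontaine, Kapoor, Lund, Lindqvist, Johansson, Szabo, Brennan.

Andersen, Bianchi, Fontaine, Kapoor, Lund, Lindqvist, Johansson, Szabo, Brennan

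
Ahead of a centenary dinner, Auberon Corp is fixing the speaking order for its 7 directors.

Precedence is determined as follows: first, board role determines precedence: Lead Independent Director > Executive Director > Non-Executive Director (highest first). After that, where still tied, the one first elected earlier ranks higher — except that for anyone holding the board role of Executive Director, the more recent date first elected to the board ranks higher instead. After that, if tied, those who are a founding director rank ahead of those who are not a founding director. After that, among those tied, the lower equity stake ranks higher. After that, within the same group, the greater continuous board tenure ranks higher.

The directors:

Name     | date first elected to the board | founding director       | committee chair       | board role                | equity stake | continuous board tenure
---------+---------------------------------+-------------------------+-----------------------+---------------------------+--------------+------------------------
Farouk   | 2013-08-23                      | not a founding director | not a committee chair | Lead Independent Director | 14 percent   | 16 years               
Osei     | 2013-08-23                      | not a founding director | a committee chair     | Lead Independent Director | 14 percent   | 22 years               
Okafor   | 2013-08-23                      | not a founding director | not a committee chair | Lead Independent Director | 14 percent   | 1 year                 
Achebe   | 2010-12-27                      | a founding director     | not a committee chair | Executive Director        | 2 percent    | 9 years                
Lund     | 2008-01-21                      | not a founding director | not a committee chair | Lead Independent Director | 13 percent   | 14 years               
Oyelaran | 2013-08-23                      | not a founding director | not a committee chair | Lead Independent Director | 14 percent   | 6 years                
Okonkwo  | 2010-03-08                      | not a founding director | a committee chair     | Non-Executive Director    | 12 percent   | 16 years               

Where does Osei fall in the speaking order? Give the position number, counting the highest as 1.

By board role: Lund, Osei, Farouk, Oyelaran and Okafor (Lead Independent Director); then Achebe (Executive Director); then Okonkwo (Non-Executive Director).
Among Lund, Osei, Farouk, Oyelaran and Okafor, by date first elected to the board (earlier first): Lund (2008-01-21) before Osei, Farouk, Oyelaran and Okafor (2013-08-23).
Osei, Farouk, Oyelaran and Okafor are each not a founding director, so the next rule applies.
Osei, Farouk, Oyelaran and Okafor all have equity stake 14 percent, so the next rule applies.
Among Osei, Farouk, Oyelaran and Okafor, by continuous board tenure (higher first): Osei (22 years) before Farouk (16 years) before Oyelaran (6 years) before Okafor (1 year).
Order: Lund, Osei, Farouk, Oyelaran, Okafor, Achebe, Okonkwo. So position 2.

2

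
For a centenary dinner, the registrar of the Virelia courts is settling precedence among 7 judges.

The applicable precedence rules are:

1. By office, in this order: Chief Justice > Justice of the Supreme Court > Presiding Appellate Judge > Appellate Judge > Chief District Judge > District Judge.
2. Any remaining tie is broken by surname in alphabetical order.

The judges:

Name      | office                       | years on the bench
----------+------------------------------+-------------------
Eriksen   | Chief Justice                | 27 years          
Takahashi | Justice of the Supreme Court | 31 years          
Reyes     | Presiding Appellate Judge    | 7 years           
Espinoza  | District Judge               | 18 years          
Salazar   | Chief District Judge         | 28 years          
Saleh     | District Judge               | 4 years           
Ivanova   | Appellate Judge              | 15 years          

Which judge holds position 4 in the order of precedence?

By office: Eriksen (Chief Justice); then Takahashi (Justice of the Supreme Court); then Reyes (Presiding Appellate Judge); then Ivanova (Appellate Judge); then Salazar (Chief District Judge); then Espinoza and Saleh (District Judge).
Among Espinoza and Saleh, alphabetically by surname: Espinoza before Saleh.
Order: Eriksen, Takahashi, Reyes, Ivanova, Salazar, Espinoza, Saleh.

Ivanova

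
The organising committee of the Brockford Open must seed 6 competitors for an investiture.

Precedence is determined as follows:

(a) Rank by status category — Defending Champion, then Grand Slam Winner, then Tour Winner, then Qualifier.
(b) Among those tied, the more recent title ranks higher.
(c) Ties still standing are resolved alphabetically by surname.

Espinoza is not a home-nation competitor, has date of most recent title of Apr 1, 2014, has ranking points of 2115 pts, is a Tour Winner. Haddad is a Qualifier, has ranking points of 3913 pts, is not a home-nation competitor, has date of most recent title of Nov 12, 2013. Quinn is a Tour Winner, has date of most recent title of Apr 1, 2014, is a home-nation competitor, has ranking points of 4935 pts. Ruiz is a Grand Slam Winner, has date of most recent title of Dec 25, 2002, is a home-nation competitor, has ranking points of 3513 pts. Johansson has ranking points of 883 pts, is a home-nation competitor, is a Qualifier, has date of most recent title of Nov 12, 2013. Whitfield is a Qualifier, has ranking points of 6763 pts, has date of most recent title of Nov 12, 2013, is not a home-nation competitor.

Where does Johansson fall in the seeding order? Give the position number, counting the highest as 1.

5

By status category: Ruiz (Grand Slam Winner); then Espinoza and Quinn (Tour Winner); then Haddad, Johansson and Whitfield (Qualifier).
Espinoza and Quinn both have date of most recent title Apr 1, 2014, so the next rule applies.
Among Espinoza and Quinn, alphabetically by surname: Espinoza before Quinn.
Haddad, Johansson and Whitfield all have date of most recent title Nov 12, 2013, so the next rule applies.
Among Haddad, Johansson and Whitfield, alphabetically by surname: Haddad before Johansson before Whitfield.
Order: Ruiz, Espinoza, Quinn, Haddad, Johansson, Whitfield. So position 5.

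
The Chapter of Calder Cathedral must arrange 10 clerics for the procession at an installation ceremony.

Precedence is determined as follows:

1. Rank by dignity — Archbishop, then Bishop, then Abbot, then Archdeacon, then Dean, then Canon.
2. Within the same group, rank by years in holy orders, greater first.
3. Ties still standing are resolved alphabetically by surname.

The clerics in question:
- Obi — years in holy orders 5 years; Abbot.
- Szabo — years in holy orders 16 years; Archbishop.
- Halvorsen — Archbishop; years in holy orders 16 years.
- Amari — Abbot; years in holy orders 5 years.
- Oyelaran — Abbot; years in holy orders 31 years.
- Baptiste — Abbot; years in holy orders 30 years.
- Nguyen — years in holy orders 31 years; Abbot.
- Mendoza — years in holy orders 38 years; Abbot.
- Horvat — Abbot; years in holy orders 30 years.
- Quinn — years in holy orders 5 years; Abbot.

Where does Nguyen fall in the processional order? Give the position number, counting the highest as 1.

4

By dignity: Halvorsen and Szabo (Archbishop); then Mendoza, Nguyen, Oyelaran, Baptiste, Horvat, Amari, Obi and Quinn (Abbot).
Halvorsen and Szabo both have years in holy orders 16 years, so the next rule applies.
Among Halvorsen and Szabo, alphabetically by surname: Halvorsen before Szabo.
Among Mendoza, Nguyen, Oyelaran, Baptiste, Horvat, Amari, Obi and Quinn, by years in holy orders (higher first): Mendoza (38 years) before Nguyen and Oyelaran (31 years) before Baptiste and Horvat (30 years) before Amari, Obi and Quinn (5 years).
Among Nguyen and Oyelaran, alphabetically by surname: Nguyen before Oyelaran.
Among Baptiste and Horvat, alphabetically by surname: Baptiste before Horvat.
Among Amari, Obi and Quinn, alphabetically by surname: Amari before Obi before Quinn.
Order: Halvorsen, Szabo, Mendoza, Nguyen, Oyelaran, Baptiste, Horvat, Amari, Obi, Quinn. So position 4.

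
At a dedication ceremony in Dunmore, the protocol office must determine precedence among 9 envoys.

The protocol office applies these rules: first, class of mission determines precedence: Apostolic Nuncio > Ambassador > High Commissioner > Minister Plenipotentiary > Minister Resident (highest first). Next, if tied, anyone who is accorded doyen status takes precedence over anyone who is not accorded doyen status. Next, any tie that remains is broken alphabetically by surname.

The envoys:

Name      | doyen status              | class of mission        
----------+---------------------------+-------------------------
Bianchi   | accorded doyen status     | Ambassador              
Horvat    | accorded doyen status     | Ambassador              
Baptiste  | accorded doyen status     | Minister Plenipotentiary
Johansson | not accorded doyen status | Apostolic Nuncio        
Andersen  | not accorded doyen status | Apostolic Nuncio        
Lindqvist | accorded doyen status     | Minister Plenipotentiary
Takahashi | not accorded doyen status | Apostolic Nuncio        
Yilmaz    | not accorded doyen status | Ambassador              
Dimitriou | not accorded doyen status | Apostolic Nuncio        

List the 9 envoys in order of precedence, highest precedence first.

Andersen, Dimitriou, Johansson, Takahashi, Bianchi, Horvat, Yilmaz, Baptiste, Lindqvist

By class of mission: Andersen, Dimitriou, Johansson and Takahashi (Apostolic Nuncio); then Bianchi, Horvat and Yilmaz (Ambassador); then Baptiste and Lindqvist (Minister Plenipotentiary).
Andersen, Dimitriou, Johansson and Takahashi are each not accorded doyen status, so the next rule applies.
Among Andersen, Dimitriou, Johansson and Takahashi, alphabetically by surname: Andersen before Dimitriou before Johansson before Takahashi.
Among Bianchi, Horvat and Yilmaz, accorded doyen status before not accorded doyen status: Bianchi and Horvat (accorded doyen status) before Yilmaz (not accorded doyen status).
Among Bianchi and Horvat, alphabetically by surname: Bianchi before Horvat.
Baptiste and Lindqvist are each accorded doyen status, so the next rule applies.
Among Baptiste and Lindqvist, alphabetically by surname: Baptiste before Lindqvist.
Full order: Andersen, Dimitriou, Johansson, Takahashi, Bianchi, Horvat, Yilmaz, Baptiste, Lindqvist.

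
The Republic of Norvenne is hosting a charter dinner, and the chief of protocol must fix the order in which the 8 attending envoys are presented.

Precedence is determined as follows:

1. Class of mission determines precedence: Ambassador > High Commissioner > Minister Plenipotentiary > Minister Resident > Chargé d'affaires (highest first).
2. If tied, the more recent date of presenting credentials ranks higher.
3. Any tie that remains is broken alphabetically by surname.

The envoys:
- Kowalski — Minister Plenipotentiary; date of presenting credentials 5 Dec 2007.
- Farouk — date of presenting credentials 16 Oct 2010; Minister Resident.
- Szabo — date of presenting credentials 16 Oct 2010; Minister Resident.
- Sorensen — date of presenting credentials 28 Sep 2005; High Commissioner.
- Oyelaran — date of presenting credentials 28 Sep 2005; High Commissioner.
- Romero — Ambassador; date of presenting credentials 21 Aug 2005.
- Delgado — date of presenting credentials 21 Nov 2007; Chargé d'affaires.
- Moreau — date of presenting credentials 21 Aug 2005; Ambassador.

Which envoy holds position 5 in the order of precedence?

By class of mission: Moreau and Romero (Ambassador); then Oyelaran and Sorensen (High Commissioner); then Kowalski (Minister Plenipotentiary); then Farouk and Szabo (Minister Resident); then Delgado (Chargé d'affaires).
Moreau and Romero both have date of presenting credentials 21 Aug 2005, so the next rule applies.
Among Moreau and Romero, alphabetically by surname: Moreau before Romero.
Oyelaran and Sorensen both have date of presenting credentials 28 Sep 2005, so the next rule applies.
Among Oyelaran and Sorensen, alphabetically by surname: Oyelaran before Sorensen.
Farouk and Szabo both have date of presenting credentials 16 Oct 2010, so the next rule applies.
Among Farouk and Szabo, alphabetically by surname: Farouk before Szabo.
Order: Moreau, Romero, Oyelaran, Sorensen, Kowalski, Farouk, Szabo, Delgado.

Kowalski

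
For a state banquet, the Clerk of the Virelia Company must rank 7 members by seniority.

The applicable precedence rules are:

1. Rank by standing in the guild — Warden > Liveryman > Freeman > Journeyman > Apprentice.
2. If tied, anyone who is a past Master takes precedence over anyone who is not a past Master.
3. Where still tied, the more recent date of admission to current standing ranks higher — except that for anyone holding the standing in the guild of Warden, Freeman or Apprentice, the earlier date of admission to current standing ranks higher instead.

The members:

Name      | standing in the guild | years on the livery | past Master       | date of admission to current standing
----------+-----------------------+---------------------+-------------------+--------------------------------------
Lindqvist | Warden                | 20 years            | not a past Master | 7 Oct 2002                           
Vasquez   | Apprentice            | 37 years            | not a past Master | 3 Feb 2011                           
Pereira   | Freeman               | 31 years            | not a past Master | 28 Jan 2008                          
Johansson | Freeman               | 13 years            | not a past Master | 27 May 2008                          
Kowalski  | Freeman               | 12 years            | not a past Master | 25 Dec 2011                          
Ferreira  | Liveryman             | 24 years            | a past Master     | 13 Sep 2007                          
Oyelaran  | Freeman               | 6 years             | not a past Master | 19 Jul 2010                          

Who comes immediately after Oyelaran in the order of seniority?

Kowalski

By standing in the guild: Lindqvist (Warden); then Ferreira (Liveryman); then Pereira, Johansson, Oyelaran and Kowalski (Freeman); then Vasquez (Apprentice).
Pereira, Johansson, Oyelaran and Kowalski are each not a past Master, so the next rule applies.
Among Pereira, Johansson, Oyelaran and Kowalski, by date of admission to current standing (earlier first) (reversed rule for this group): Pereira (28 Jan 2008) before Johansson (27 May 2008) before Oyelaran (19 Jul 2010) before Kowalski (25 Dec 2011).
Order: Lindqvist, Ferreira, Pereira, Johansson, Oyelaran, Kowalski, Vasquez.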